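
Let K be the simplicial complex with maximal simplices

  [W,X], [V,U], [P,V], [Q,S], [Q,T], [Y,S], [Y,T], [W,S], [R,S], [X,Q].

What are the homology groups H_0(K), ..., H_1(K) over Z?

Fix the vertex order P < Q < R < S < T < U < V < W < X < Y and write every simplex with vertices in increasing order. Then dim K = 1 and the simplices of K are:

  0-simplices (10): P, Q, R, S, T, U, V, W, X, Y
  1-simplices (10): PV, QS, QT, QX, RS, SW, SY, TY, UV, WX

Hence C_0 ≅ Z^10, C_1 ≅ Z^10.

∂_1: C_1 → C_0 sends each edge [p,q] (with p < q) to q − p. For instance
  ∂QT = T − Q.
As a 10×10 matrix over Z this has rank 8, with invariant factors (1,1,1,1,1,1,1,1).

Computing H_k = (kernel of ∂_k) / (image of ∂_{k+1}):

  H_0: rank C_0 − rank ∂_1 = 10 − 8 = 2, and the invariant factors of ∂_1 are all 1, so H_0 = Z^2.
  H_1: rank ker ∂_1 − rank ∂_2 = (10 − 8) − 0 = 2, and there is no ∂_2, so H_1 = Z^2.

H_0 ≅ Z^2,  H_1 ≅ Z^2.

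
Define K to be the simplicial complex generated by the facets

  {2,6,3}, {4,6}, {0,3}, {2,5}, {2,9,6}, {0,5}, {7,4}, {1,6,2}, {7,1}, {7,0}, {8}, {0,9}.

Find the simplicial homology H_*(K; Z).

Fix the vertex order 0 < 1 < 2 < 3 < 4 < 5 < 6 < 7 < 8 < 9 and write every simplex with vertices in increasing order. Then dim K = 2 and the simplices of K are:

  0-simplices (10): [0], [1], [2], [3], [4], [5], [6], [7], [8], [9]
  1-simplices (15): [0,3], [0,5], [0,7], [0,9], [1,2], [1,6], [1,7], [2,3], [2,5], [2,6], [2,9], [3,6], [4,6], [4,7], [6,9]
  2-simplices (3): [1,2,6], [2,3,6], [2,6,9]

giving chain groups C_0 ≅ Z^10, C_1 ≅ Z^15, C_2 ≅ Z^3.

The boundary map ∂_1: C_1 → C_0 maps an edge to its endpoints' difference, ∂[p,q] = q − p. For instance
  ∂[0,9] = [9] − [0].
The resulting 10×15 matrix has rank 8, and its Smith normal form has invariant factors (1,1,1,1,1,1,1,1).

∂_2: C_2 → C_1 sends each 2-simplex [p,q,r] to [q,r] − [p,r] + [p,q]. For instance
  ∂[2,6,9] = [6,9] − [2,9] + [2,6],
  ∂[1,2,6] = [2,6] − [1,6] + [1,2].
The 15×3 boundary matrix has rank 3 and Smith normal form diag(1,1,1).

Computing H_k = (kernel of ∂_k) / (image of ∂_{k+1}):

  H_0: rank C_0 − rank ∂_1 = 10 − 8 = 2, and the invariant factors of ∂_1 are all 1, so H_0 = Z^2.
  H_1: rank ker ∂_1 − rank ∂_2 = (15 − 8) − 3 = 4, and the invariant factors of ∂_2 are all 1, so H_1 = Z^4.
  H_2: rank ker ∂_2 − rank ∂_3 = (3 − 3) − 0 = 0, and there is no ∂_3, so H_2 = 0.

H_0 = Z^2,  H_1 = Z^4,  H_2 = 0.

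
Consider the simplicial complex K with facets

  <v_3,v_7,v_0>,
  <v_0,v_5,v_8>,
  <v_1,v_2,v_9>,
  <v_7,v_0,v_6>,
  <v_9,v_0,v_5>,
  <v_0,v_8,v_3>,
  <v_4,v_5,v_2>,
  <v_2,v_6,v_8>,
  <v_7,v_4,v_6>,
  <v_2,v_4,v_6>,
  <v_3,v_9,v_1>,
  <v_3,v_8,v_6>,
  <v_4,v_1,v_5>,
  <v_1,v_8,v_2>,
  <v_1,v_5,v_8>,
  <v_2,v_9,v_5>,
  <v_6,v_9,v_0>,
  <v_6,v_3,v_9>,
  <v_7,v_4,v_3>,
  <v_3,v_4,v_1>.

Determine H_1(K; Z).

K has 10 vertices, 30 edges, 20 triangles.
rank ∂_1 = 9, rank ∂_2 = 20 ⇒ b_1 = 30 − 9 − 20 = 1; ∂_2 has invariant factor(s) [2] giving torsion. So H_1 ≅ Z × Z/2.

H_1 = Z × Z/2.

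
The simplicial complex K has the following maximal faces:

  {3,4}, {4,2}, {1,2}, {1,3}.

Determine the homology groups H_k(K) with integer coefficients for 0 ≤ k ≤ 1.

H_0 = Z,  H_1 = Z.

Fix the vertex order 1 < 2 < 3 < 4 and write every simplex with vertices in increasing order. Then dim K = 1 and the simplices of K are:

  0-simplices (4): [1], [2], [3], [4]
  1-simplices (4): [1,2], [1,3], [2,4], [3,4]

so the chain groups are C_0 ≅ Z^4, C_1 ≅ Z^4.

∂_1: C_1 → C_0 maps an edge to its endpoints' difference, ∂[p,q] = q − p.
This gives a 4×4 integer matrix of rank 3; reducing to Smith normal form yields diagonal entries (1,1,1).

Reading off H_k = ker ∂_k / im ∂_{k+1}:

  H_0: rank C_0 − rank ∂_1 = 4 − 3 = 1, and the invariant factors of ∂_1 are all 1, so H_0 ≅ Z.
  H_1: rank ker ∂_1 − rank ∂_2 = (4 − 3) − 0 = 1, and there is no ∂_2, so H_1 ≅ Z.

As a check, the Euler characteristic is 4 − 4 = 0, which agrees with 1 − 1 = 0.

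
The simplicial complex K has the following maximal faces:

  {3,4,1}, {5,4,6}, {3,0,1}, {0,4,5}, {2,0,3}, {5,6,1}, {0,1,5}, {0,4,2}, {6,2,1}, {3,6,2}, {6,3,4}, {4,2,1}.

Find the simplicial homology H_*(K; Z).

H_0 ≅ Z,  H_1 ≅ Z_2,  H_2 = 0.

Order the vertices as 0 < 1 < 2 < 3 < 4 < 5 < 6. Listing each simplex with vertices in this order, K has dimension 2 with simplices:

  0-simplices (7): [0], [1], [2], [3], [4], [5], [6]
  1-simplices (18): [0,1], [0,2], [0,3], [0,4], [0,5], [1,2], [1,3], [1,4], [1,5], [1,6], [2,3], [2,4], [2,6], [3,4], [3,6], [4,5], [4,6], [5,6]
  2-simplices (12): [0,1,3], [0,1,5], [0,2,3], [0,2,4], [0,4,5], [1,2,4], [1,2,6], [1,3,4], [1,5,6], [2,3,6], [3,4,6], [4,5,6]

Hence C_0 ≅ Z^7, C_1 ≅ Z^18, C_2 ≅ Z^12.

The boundary map ∂_1: C_1 → C_0 maps an edge to its endpoints' difference, ∂[p,q] = q − p. For instance
  ∂[0,2] = [2] − [0].
The resulting 7×18 matrix has rank 6, and its Smith normal form has invariant factors (1,1,1,1,1,1).

Boundary ∂_2: C_2 → C_1 maps a triangle to the signed sum of its edges. For instance
  ∂[1,3,4] = [3,4] − [1,4] + [1,3],
  ∂[4,5,6] = [5,6] − [4,6] + [4,5].
This gives a 18×12 integer matrix of rank 12; reducing to Smith normal form yields diagonal entries (1,1,1,1,1,1,1,1,1,1,1,2).

Computing H_k = (kernel of ∂_k) / (image of ∂_{k+1}):

  H_0: rank C_0 − rank ∂_1 = 7 − 6 = 1, and the invariant factors of ∂_1 are all 1, so H_0 = Z.
  H_1: rank ker ∂_1 − rank ∂_2 = (18 − 6) − 12 = 0, and ∂_2 has invariant factor 2 > 1, so H_1 = Z_2.
  H_2: rank ker ∂_2 − rank ∂_3 = (12 − 12) − 0 = 0, and there is no ∂_3, so H_2 = 0.

(K is a triangulation of the real projective plane RP^2.)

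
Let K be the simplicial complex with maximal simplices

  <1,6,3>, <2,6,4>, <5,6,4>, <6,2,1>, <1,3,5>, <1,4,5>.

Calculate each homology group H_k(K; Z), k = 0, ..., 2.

H_0 = Z,  H_1 = Z,  H_2 = 0.

Fix the vertex order 1 < 2 < 3 < 4 < 5 < 6 and write every simplex with vertices in increasing order. Then dim K = 2 and the simplices of K are:

  0-simplices (6): [1], [2], [3], [4], [5], [6]
  1-simplices (12): [1,2], [1,3], [1,4], [1,5], [1,6], [2,4], [2,6], [3,5], [3,6], [4,5], [4,6], [5,6]
  2-simplices (6): [1,2,6], [1,3,5], [1,3,6], [1,4,5], [2,4,6], [4,5,6]

Hence C_0 ≅ Z^6, C_1 ≅ Z^12, C_2 ≅ Z^6.

∂_1: C_1 → C_0 sends each edge [p,q] (with p < q) to q − p.
The 6×12 boundary matrix has rank 5 and Smith normal form diag(1,1,1,1,1).

The boundary map ∂_2: C_2 → C_1 sends each 2-simplex [p,q,r] to [q,r] − [p,r] + [p,q]. For instance
  ∂[1,3,5] = [3,5] − [1,5] + [1,3],
  ∂[1,3,6] = [3,6] − [1,6] + [1,3].
The resulting 12×6 matrix has rank 6, and its Smith normal form has invariant factors (1,1,1,1,1,1).

Computing H_k = (kernel of ∂_k) / (image of ∂_{k+1}):

  H_0: rank C_0 − rank ∂_1 = 6 − 5 = 1, and the invariant factors of ∂_1 are all 1, so H_0 = Z.
  H_1: rank ker ∂_1 − rank ∂_2 = (12 − 5) − 6 = 1, and the invariant factors of ∂_2 are all 1, so H_1 = Z.
  H_2: rank ker ∂_2 − rank ∂_3 = (6 − 6) − 0 = 0, and there is no ∂_3, so H_2 = 0.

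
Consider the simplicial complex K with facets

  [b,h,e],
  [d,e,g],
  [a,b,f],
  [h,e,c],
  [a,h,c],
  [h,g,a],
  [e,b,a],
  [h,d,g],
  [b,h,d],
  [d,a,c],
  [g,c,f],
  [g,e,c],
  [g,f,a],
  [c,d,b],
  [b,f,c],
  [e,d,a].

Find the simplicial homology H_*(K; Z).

H_0 = Z,  H_1 = Z^2,  H_2 = Z.

Take the total order a < b < c < d < e < f < g < h on the vertex set. Then K (dimension 2) consists of the simplices:

  0-simplices (8): a, b, c, d, e, f, g, h
  1-simplices (24): ab, ac, ad, ae, af, ag, ah, bc, bd, be, bf, bh, cd, ce, cf, cg, ch, de, dg, dh, eg, eh, fg, gh
  2-simplices (16): abe, abf, acd, ach, ade, afg, agh, bcd, bcf, bdh, beh, ceg, ceh, cfg, deg, dgh

so the chain groups are C_0 ≅ Z^8, C_1 ≅ Z^24, C_2 ≅ Z^16.

The boundary map ∂_1: C_1 → C_0 sends each edge [p,q] (with p < q) to q − p. For instance
  ∂ab = b − a.
This gives a 8×24 integer matrix of rank 7; reducing to Smith normal form yields diagonal entries (1,1,1,1,1,1,1).

Boundary ∂_2: C_2 → C_1 maps a triangle to the signed sum of its edges. For instance
  ∂ceg = eg − cg + ce,
  ∂deg = eg − dg + de.
As a 24×16 matrix over Z this has rank 15, with invariant factors (1,1,1,1,1,1,1,1,1,1,1,1,1,1,1).

Computing H_k = (kernel of ∂_k) / (image of ∂_{k+1}):

  H_0: rank C_0 − rank ∂_1 = 8 − 7 = 1, and the invariant factors of ∂_1 are all 1, so H_0 = Z.
  H_1: rank ker ∂_1 − rank ∂_2 = (24 − 7) − 15 = 2, and the invariant factors of ∂_2 are all 1, so H_1 = Z^2.
  H_2: rank ker ∂_2 − rank ∂_3 = (16 − 15) − 0 = 1, and there is no ∂_3, so H_2 = Z.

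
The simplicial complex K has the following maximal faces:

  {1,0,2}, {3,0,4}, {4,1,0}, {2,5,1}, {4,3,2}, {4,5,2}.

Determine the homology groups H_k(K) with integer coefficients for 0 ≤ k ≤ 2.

H_0 = Z,  H_1 = Z,  H_2 = 0.

K has 6 vertices, 12 edges, 6 triangles.
rank ∂_0 = 0, rank ∂_1 = 5 ⇒ b_0 = 6 − 0 − 5 = 1; all invariant factors of ∂_1 are 1 so no torsion. So H_0 ≅ Z.
rank ∂_1 = 5, rank ∂_2 = 6 ⇒ b_1 = 12 − 5 − 6 = 1; all invariant factors of ∂_2 are 1 so no torsion. So H_1 ≅ Z.
rank ∂_2 = 6, rank ∂_3 = 0 ⇒ b_2 = 6 − 6 − 0 = 0. So H_2 ≅ 0.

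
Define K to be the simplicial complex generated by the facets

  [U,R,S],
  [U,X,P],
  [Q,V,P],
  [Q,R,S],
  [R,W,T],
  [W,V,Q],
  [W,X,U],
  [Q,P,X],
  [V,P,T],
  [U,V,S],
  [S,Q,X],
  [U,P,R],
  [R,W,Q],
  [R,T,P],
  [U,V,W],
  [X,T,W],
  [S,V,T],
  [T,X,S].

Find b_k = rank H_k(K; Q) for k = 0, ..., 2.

We work with the vertex ordering P < Q < R < S < T < U < V < W < X. The simplices of K, each written with vertices in increasing order, are:

  0-simplices (9): P, Q, R, S, T, U, V, W, X
  1-simplices (27): PQ, PR, PT, PU, PV, PX, QR, QS, QV, QW, QX, RS, RT, RU, RW, ST, SU, SV, SX, TV, TW, TX, UV, UW, UX, VW, WX
  2-simplices (18): PQV, PQX, PRT, PRU, PTV, PUX, QRS, QRW, QSX, QVW, RSU, RTW, STV, STX, SUV, TWX, UVW, UWX

so the chain groups are C_0 ≅ Z^9, C_1 ≅ Z^27, C_2 ≅ Z^18.

The boundary map ∂_1: C_1 → C_0 sends each edge [p,q] (with p < q) to q − p. For instance
  ∂UX = X − U.
This gives a 9×27 integer matrix of rank 8; reducing to Smith normal form yields diagonal entries (1,1,1,1,1,1,1,1).

The boundary map ∂_2: C_2 → C_1 sends each 2-simplex [p,q,r] to [q,r] − [p,r] + [p,q]. For instance
  ∂PQV = QV − PV + PQ,
  ∂PTV = TV − PV + PT.
This gives a 27×18 integer matrix of rank 17; reducing to Smith normal form yields diagonal entries (1,1,1,1,1,1,1,1,1,1,1,1,1,1,1,1,1).

Now H_k = ker ∂_k / im ∂_{k+1}, so:

  H_0: rank C_0 − rank ∂_1 = 9 − 8 = 1, and the invariant factors of ∂_1 are all 1, so H_0 = Z.
  H_1: rank ker ∂_1 − rank ∂_2 = (27 − 8) − 17 = 2, and the invariant factors of ∂_2 are all 1, so H_1 = Z^2.
  H_2: rank ker ∂_2 − rank ∂_3 = (18 − 17) − 0 = 1, and there is no ∂_3, so H_2 = Z.

(K is a triangulation of the torus T^2.)

Hence the Betti numbers are b_0 = 1, b_1 = 2, b_2 = 1.

b_0 = 1, b_1 = 2, b_2 = 1.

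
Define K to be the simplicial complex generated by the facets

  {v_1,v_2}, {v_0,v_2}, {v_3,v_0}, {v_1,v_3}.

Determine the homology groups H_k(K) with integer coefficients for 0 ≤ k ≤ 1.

H_0 ≅ Z,  H_1 ≅ Z.

We work with the vertex ordering v_0 < v_1 < v_2 < v_3. The simplices of K, each written with vertices in increasing order, are:

  0-simplices (4): [v_0], [v_1], [v_2], [v_3]
  1-simplices (4): [v_0,v_2], [v_0,v_3], [v_1,v_2], [v_1,v_3]

Hence C_0 ≅ Z^4, C_1 ≅ Z^4.

∂_1: C_1 → C_0 maps an edge to its endpoints' difference, ∂[p,q] = q − p. For instance
  ∂[v_1,v_3] = [v_3] − [v_1].
The resulting 4×4 matrix has rank 3, and its Smith normal form has invariant factors (1,1,1).

Now H_k = ker ∂_k / im ∂_{k+1}, so:

  H_0: rank C_0 − rank ∂_1 = 4 − 3 = 1, and the invariant factors of ∂_1 are all 1, so H_0 = Z.
  H_1: rank ker ∂_1 − rank ∂_2 = (4 − 3) − 0 = 1, and there is no ∂_2, so H_1 = Z.

(K is a triangulation of the circle S^1.)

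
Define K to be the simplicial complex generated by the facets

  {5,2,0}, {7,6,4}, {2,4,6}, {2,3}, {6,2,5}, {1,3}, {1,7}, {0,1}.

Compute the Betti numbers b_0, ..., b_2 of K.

Fix the vertex order 0 < 1 < 2 < 3 < 4 < 5 < 6 < 7 and write every simplex with vertices in increasing order. Then dim K = 2 and the simplices of K are:

  0-simplices (8): [0], [1], [2], [3], [4], [5], [6], [7]
  1-simplices (13): [0,1], [0,2], [0,5], [1,3], [1,7], [2,3], [2,4], [2,5], [2,6], [4,6], [4,7], [5,6], [6,7]
  2-simplices (4): [0,2,5], [2,4,6], [2,5,6], [4,6,7]

Hence C_0 ≅ Z^8, C_1 ≅ Z^13, C_2 ≅ Z^4.

Boundary ∂_1: C_1 → C_0 sends each edge [p,q] (with p < q) to q − p. For instance
  ∂[1,3] = [3] − [1].
The 8×13 boundary matrix has rank 7 and Smith normal form diag(1,1,1,1,1,1,1).

The boundary map ∂_2: C_2 → C_1 maps a triangle to the signed sum of its edges. For instance
  ∂[2,5,6] = [5,6] − [2,6] + [2,5],
  ∂[4,6,7] = [6,7] − [4,7] + [4,6].
This gives a 13×4 integer matrix of rank 4; reducing to Smith normal form yields diagonal entries (1,1,1,1).

Computing H_k = (kernel of ∂_k) / (image of ∂_{k+1}):

  H_0: rank C_0 − rank ∂_1 = 8 − 7 = 1, and the invariant factors of ∂_1 are all 1, so H_0 ≅ Z.
  H_1: rank ker ∂_1 − rank ∂_2 = (13 − 7) − 4 = 2, and the invariant factors of ∂_2 are all 1, so H_1 ≅ Z^2.
  H_2: rank ker ∂_2 − rank ∂_3 = (4 − 4) − 0 = 0, and there is no ∂_3, so H_2 ≅ 0.

As a check, the Euler characteristic is 8 − 13 + 4 = -1, which agrees with 1 − 2 + 0 = -1.

Hence the Betti numbers are b_0 = 1, b_1 = 2, b_2 = 0.

b_0 = 1, b_1 = 2, b_2 = 0.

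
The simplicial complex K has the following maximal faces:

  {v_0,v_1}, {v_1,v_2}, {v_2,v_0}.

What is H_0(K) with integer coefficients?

Fix the vertex order v_0 < v_1 < v_2 and write every simplex with vertices in increasing order. Then dim K = 1 and the simplices of K are:

  0-simplices (3): [v_0], [v_1], [v_2]
  1-simplices (3): [v_0,v_1], [v_0,v_2], [v_1,v_2]

so the chain groups are C_0 ≅ Z^3, C_1 ≅ Z^3.

∂_1: C_1 → C_0 is given by ∂[p,q] = [q] − [p]. For instance
  ∂[v_0,v_1] = [v_1] − [v_0].
The 3×3 boundary matrix has rank 2 and Smith normal form diag(1,1).

From H_k ≅ ker(∂_k) / im(∂_{k+1}) we obtain:

  H_0: rank C_0 − rank ∂_1 = 3 − 2 = 1, and the invariant factors of ∂_1 are all 1, so H_0 ≅ Z.

(K is a triangulation of the circle S^1.)

H_0 ≅ Z.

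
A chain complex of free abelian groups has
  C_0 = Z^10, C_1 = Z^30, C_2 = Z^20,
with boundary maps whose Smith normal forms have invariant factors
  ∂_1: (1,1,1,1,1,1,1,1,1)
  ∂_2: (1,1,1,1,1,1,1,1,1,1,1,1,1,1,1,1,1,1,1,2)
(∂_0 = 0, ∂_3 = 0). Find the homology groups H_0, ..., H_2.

H_0 ≅ Z,  H_1 ≅ Z ⊕ Z/2,  H_2 = 0.

H_0: b_0 = 10 − 0 − 9 = 1; torsion from ∂_1 factors > 1: none. So H_0 ≅ Z.
H_1: b_1 = 30 − 9 − 20 = 1; torsion from ∂_2 factors > 1: [2]. So H_1 ≅ Z ⊕ Z/2.
H_2: b_2 = 20 − 20 − 0 = 0; torsion from ∂_3 factors > 1: none. So H_2 ≅ 0.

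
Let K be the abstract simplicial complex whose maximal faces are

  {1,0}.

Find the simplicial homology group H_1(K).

We work with the vertex ordering 0 < 1. The simplices of K, each written with vertices in increasing order, are:

  0-simplices (2): [0], [1]
  1-simplices (1): [0,1]

giving chain groups C_0 ≅ Z^2, C_1 ≅ Z^1.

∂_1: C_1 → C_0 maps an edge to its endpoints' difference, ∂[p,q] = q − p.
The 2×1 boundary matrix has rank 1 and Smith normal form diag(1).

From H_k ≅ ker(∂_k) / im(∂_{k+1}) we obtain:

  H_1: rank ker ∂_1 − rank ∂_2 = (1 − 1) − 0 = 0, and there is no ∂_2, so H_1 ≅ 0.

(K is a triangulation of the 1-simplex.)

H_1 = 0.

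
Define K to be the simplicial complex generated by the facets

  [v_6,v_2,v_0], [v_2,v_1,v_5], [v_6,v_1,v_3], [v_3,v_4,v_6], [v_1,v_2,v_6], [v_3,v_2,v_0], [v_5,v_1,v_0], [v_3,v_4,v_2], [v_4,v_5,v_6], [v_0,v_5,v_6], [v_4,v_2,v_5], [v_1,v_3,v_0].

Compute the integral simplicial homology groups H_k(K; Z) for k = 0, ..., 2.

H_0 ≅ Z,  H_1 ≅ Z/2,  H_2 = 0.

Take the total order v_0 < v_1 < v_2 < v_3 < v_4 < v_5 < v_6 on the vertex set. Then K (dimension 2) consists of the simplices:

  0-simplices (7): [v_0], [v_1], [v_2], [v_3], [v_4], [v_5], [v_6]
  1-simplices (18): (18 of them)
  2-simplices (12): (12 of them)

giving chain groups C_0 ≅ Z^7, C_1 ≅ Z^18, C_2 ≅ Z^12.

The boundary map ∂_1: C_1 → C_0 sends each edge [p,q] (with p < q) to q − p. For instance
  ∂[v_4,v_6] = [v_6] − [v_4].
As a 7×18 matrix over Z this has rank 6, with invariant factors (1,1,1,1,1,1).

∂_2: C_2 → C_1 acts by ∂[p,q,r] = [q,r] − [p,r] + [p,q]. For instance
  ∂[v_0,v_2,v_3] = [v_2,v_3] − [v_0,v_3] + [v_0,v_2],
  ∂[v_3,v_4,v_6] = [v_4,v_6] − [v_3,v_6] + [v_3,v_4].
The resulting 18×12 matrix has rank 12, and its Smith normal form has invariant factors (1,1,1,1,1,1,1,1,1,1,1,2).

Now H_k = ker ∂_k / im ∂_{k+1}, so:

  H_0: rank C_0 − rank ∂_1 = 7 − 6 = 1, and the invariant factors of ∂_1 are all 1, so H_0 = Z.
  H_1: rank ker ∂_1 − rank ∂_2 = (18 − 6) − 12 = 0, and ∂_2 has invariant factor 2 > 1, so H_1 = Z/2.
  H_2: rank ker ∂_2 − rank ∂_3 = (12 − 12) − 0 = 0, and there is no ∂_3, so H_2 = 0.

As a check, the Euler characteristic is 7 − 18 + 12 = 1, which agrees with 1 − 0 + 0 = 1.
(K is a triangulation of the real projective plane RP^2.)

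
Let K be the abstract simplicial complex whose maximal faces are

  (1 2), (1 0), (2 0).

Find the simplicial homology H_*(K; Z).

H_0 ≅ Z,  H_1 ≅ Z.

Fix the vertex order 0 < 1 < 2 and write every simplex with vertices in increasing order. Then dim K = 1 and the simplices of K are:

  0-simplices (3): [0], [1], [2]
  1-simplices (3): [0,1], [0,2], [1,2]

Hence C_0 ≅ Z^3, C_1 ≅ Z^3.

∂_1: C_1 → C_0 is given by ∂[p,q] = [q] − [p]. For instance
  ∂[1,2] = [2] − [1].
This gives a 3×3 integer matrix of rank 2; reducing to Smith normal form yields diagonal entries (1,1).

Computing H_k = (kernel of ∂_k) / (image of ∂_{k+1}):

  H_0: rank C_0 − rank ∂_1 = 3 − 2 = 1, and the invariant factors of ∂_1 are all 1, so H_0 = Z.
  H_1: rank ker ∂_1 − rank ∂_2 = (3 − 2) − 0 = 1, and there is no ∂_2, so H_1 = Z.

As a check, the Euler characteristic is 3 − 3 = 0, which agrees with 1 − 1 = 0.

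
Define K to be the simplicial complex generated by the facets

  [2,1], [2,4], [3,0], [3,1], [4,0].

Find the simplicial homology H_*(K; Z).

H_0 ≅ Z,  H_1 ≅ Z.

K has 5 vertices, 5 edges.
rank ∂_0 = 0, rank ∂_1 = 4 ⇒ b_0 = 5 − 0 − 4 = 1; all invariant factors of ∂_1 are 1 so no torsion. So H_0 ≅ Z.
rank ∂_1 = 4, rank ∂_2 = 0 ⇒ b_1 = 5 − 4 − 0 = 1. So H_1 ≅ Z.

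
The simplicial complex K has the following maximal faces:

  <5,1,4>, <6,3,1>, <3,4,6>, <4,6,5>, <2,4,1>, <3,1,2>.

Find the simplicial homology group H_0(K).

H_0 = Z.

Take the total order 1 < 2 < 3 < 4 < 5 < 6 on the vertex set. Then K (dimension 2) consists of the simplices:

  0-simplices (6): [1], [2], [3], [4], [5], [6]
  1-simplices (12): [1,2], [1,3], [1,4], [1,5], [1,6], [2,3], [2,4], [3,4], [3,6], [4,5], [4,6], [5,6]
  2-simplices (6): [1,2,3], [1,2,4], [1,3,6], [1,4,5], [3,4,6], [4,5,6]

Hence C_0 ≅ Z^6, C_1 ≅ Z^12, C_2 ≅ Z^6.

Boundary ∂_1: C_1 → C_0 sends each edge [p,q] (with p < q) to q − p.
The resulting 6×12 matrix has rank 5, and its Smith normal form has invariant factors (1,1,1,1,1).

Boundary ∂_2: C_2 → C_1 acts by ∂[p,q,r] = [q,r] − [p,r] + [p,q]. For instance
  ∂[3,4,6] = [4,6] − [3,6] + [3,4],
  ∂[1,2,3] = [2,3] − [1,3] + [1,2].
The resulting 12×6 matrix has rank 6, and its Smith normal form has invariant factors (1,1,1,1,1,1).

From H_k ≅ ker(∂_k) / im(∂_{k+1}) we obtain:

  H_0: rank C_0 − rank ∂_1 = 6 − 5 = 1, and the invariant factors of ∂_1 are all 1, so H_0 = Z.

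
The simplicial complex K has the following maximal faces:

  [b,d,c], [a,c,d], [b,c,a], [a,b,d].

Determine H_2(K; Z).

We work with the vertex ordering a < b < c < d. The simplices of K, each written with vertices in increasing order, are:

  0-simplices (4): a, b, c, d
  1-simplices (6): ab, ac, ad, bc, bd, cd
  2-simplices (4): abc, abd, acd, bcd

Hence C_0 ≅ Z^4, C_1 ≅ Z^6, C_2 ≅ Z^4.

∂_1: C_1 → C_0 sends each edge [p,q] (with p < q) to q − p. For instance
  ∂bd = d − b.
This gives a 4×6 integer matrix of rank 3; reducing to Smith normal form yields diagonal entries (1,1,1).

∂_2: C_2 → C_1 sends each 2-simplex [p,q,r] to [q,r] − [p,r] + [p,q]. For instance
  ∂abd = bd − ad + ab,
  ∂abc = bc − ac + ab.
The 6×4 boundary matrix has rank 3 and Smith normal form diag(1,1,1).

From H_k ≅ ker(∂_k) / im(∂_{k+1}) we obtain:

  H_2: rank ker ∂_2 − rank ∂_3 = (4 − 3) − 0 = 1, and there is no ∂_3, so H_2 = Z.

(K is a triangulation of the 2-sphere S^2.)

H_2 ≅ Z.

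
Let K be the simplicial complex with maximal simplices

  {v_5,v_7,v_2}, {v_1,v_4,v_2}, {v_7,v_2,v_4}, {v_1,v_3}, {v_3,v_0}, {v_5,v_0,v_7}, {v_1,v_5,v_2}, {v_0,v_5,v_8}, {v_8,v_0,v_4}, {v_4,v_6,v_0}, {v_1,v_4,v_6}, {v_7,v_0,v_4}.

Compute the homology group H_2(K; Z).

H_2 = 0.

We work with the vertex ordering v_0 < v_1 < v_2 < v_3 < v_4 < v_5 < v_6 < v_7 < v_8. The simplices of K, each written with vertices in increasing order, are:

  0-simplices (9): [v_0], [v_1], [v_2], [v_3], [v_4], [v_5], [v_6], [v_7], [v_8]
  1-simplices (19): (19 of them)
  2-simplices (10): [v_0,v_4,v_6], [v_0,v_4,v_7], [v_0,v_4,v_8], [v_0,v_5,v_7], [v_0,v_5,v_8], [v_1,v_2,v_4], [v_1,v_2,v_5], [v_1,v_4,v_6], [v_2,v_4,v_7], [v_2,v_5,v_7]

giving chain groups C_0 ≅ Z^9, C_1 ≅ Z^19, C_2 ≅ Z^10.

The boundary map ∂_1: C_1 → C_0 maps an edge to its endpoints' difference, ∂[p,q] = q − p. For instance
  ∂[v_1,v_3] = [v_3] − [v_1].
The resulting 9×19 matrix has rank 8, and its Smith normal form has invariant factors (1,1,1,1,1,1,1,1).

The boundary map ∂_2: C_2 → C_1 maps a triangle to the signed sum of its edges. For instance
  ∂[v_0,v_5,v_8] = [v_5,v_8] − [v_0,v_8] + [v_0,v_5],
  ∂[v_0,v_4,v_8] = [v_4,v_8] − [v_0,v_8] + [v_0,v_4].
The 19×10 boundary matrix has rank 10 and Smith normal form diag(1,1,1,1,1,1,1,1,1,1).

Reading off H_k = ker ∂_k / im ∂_{k+1}:

  H_2: rank ker ∂_2 − rank ∂_3 = (10 − 10) − 0 = 0, and there is no ∂_3, so H_2 ≅ 0.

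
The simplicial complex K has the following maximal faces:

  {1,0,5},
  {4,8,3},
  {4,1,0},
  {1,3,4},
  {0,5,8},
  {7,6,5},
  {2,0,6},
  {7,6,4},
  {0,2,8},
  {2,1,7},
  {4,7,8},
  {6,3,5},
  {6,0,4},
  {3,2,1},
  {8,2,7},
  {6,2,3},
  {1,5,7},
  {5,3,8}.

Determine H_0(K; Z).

We work with the vertex ordering 0 < 1 < 2 < 3 < 4 < 5 < 6 < 7 < 8. The simplices of K, each written with vertices in increasing order, are:

  0-simplices (9): [0], [1], [2], [3], [4], [5], [6], [7], [8]
  1-simplices (27): (27 of them)
  2-simplices (18): [0,1,4], [0,1,5], [0,2,6], [0,2,8], [0,4,6], [0,5,8], [1,2,3], [1,2,7], [1,3,4], [1,5,7], [2,3,6], [2,7,8], [3,4,8], [3,5,6], [3,5,8], [4,6,7], [4,7,8], [5,6,7]

so the chain groups are C_0 ≅ Z^9, C_1 ≅ Z^27, C_2 ≅ Z^18.

The boundary map ∂_1: C_1 → C_0 is given by ∂[p,q] = [q] − [p]. For instance
  ∂[4,6] = [6] − [4].
As a 9×27 matrix over Z this has rank 8, with invariant factors (1,1,1,1,1,1,1,1).

Boundary ∂_2: C_2 → C_1 acts by ∂[p,q,r] = [q,r] − [p,r] + [p,q]. For instance
  ∂[0,4,6] = [4,6] − [0,6] + [0,4],
  ∂[3,5,8] = [5,8] − [3,8] + [3,5].
This gives a 27×18 integer matrix of rank 17; reducing to Smith normal form yields diagonal entries (1,1,1,1,1,1,1,1,1,1,1,1,1,1,1,1,1).

Computing H_k = (kernel of ∂_k) / (image of ∂_{k+1}):

  H_0: rank C_0 − rank ∂_1 = 9 − 8 = 1, and the invariant factors of ∂_1 are all 1, so H_0 = Z.

H_0 ≅ Z.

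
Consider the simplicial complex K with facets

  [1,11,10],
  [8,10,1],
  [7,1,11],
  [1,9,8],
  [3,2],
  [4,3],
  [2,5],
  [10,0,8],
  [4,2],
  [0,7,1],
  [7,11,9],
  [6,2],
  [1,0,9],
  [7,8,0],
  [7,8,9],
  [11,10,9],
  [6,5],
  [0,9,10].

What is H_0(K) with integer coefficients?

Order the vertices as 0 < 1 < 2 < 3 < 4 < 5 < 6 < 7 < 8 < 9 < 10 < 11. Listing each simplex with vertices in this order, K has dimension 2 with simplices:

  0-simplices (12): [0], [1], [2], [3], [4], [5], [6], [7], [8], [9], [10], [11]
  1-simplices (24): (24 of them)
  2-simplices (12): [0,1,7], [0,1,9], [0,7,8], [0,8,10], [0,9,10], [1,7,11], [1,8,9], [1,8,10], [1,10,11], [7,8,9], [7,9,11], [9,10,11]

giving chain groups C_0 ≅ Z^12, C_1 ≅ Z^24, C_2 ≅ Z^12.

The boundary map ∂_1: C_1 → C_0 maps an edge to its endpoints' difference, ∂[p,q] = q − p.
As a 12×24 matrix over Z this has rank 10, with invariant factors (1,1,1,1,1,1,1,1,1,1).

Boundary ∂_2: C_2 → C_1 acts by ∂[p,q,r] = [q,r] − [p,r] + [p,q]. For instance
  ∂[7,9,11] = [9,11] − [7,11] + [7,9],
  ∂[1,7,11] = [7,11] − [1,11] + [1,7].
As a 24×12 matrix over Z this has rank 12, with invariant factors (1,1,1,1,1,1,1,1,1,1,1,2).

Now H_k = ker ∂_k / im ∂_{k+1}, so:

  H_0: rank C_0 − rank ∂_1 = 12 − 10 = 2, and the invariant factors of ∂_1 are all 1, so H_0 ≅ Z^2.

H_0 = Z^2.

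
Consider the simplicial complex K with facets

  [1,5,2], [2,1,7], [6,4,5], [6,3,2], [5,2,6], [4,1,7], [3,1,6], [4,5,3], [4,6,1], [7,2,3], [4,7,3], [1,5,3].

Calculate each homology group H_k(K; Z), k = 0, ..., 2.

H_0 ≅ Z,  H_1 ≅ Z/2Z,  H_2 = 0.

Fix the vertex order 1 < 2 < 3 < 4 < 5 < 6 < 7 and write every simplex with vertices in increasing order. Then dim K = 2 and the simplices of K are:

  0-simplices (7): [1], [2], [3], [4], [5], [6], [7]
  1-simplices (18): [1,2], [1,3], [1,4], [1,5], [1,6], [1,7], [2,3], [2,5], [2,6], [2,7], [3,4], [3,5], [3,6], [3,7], [4,5], [4,6], [4,7], [5,6]
  2-simplices (12): [1,2,5], [1,2,7], [1,3,5], [1,3,6], [1,4,6], [1,4,7], [2,3,6], [2,3,7], [2,5,6], [3,4,5], [3,4,7], [4,5,6]

so the chain groups are C_0 ≅ Z^7, C_1 ≅ Z^18, C_2 ≅ Z^12.

∂_1: C_1 → C_0 maps an edge to its endpoints' difference, ∂[p,q] = q − p.
The resulting 7×18 matrix has rank 6, and its Smith normal form has invariant factors (1,1,1,1,1,1).

∂_2: C_2 → C_1 maps a triangle to the signed sum of its edges. For instance
  ∂[1,2,7] = [2,7] − [1,7] + [1,2],
  ∂[1,4,7] = [4,7] − [1,7] + [1,4].
This gives a 18×12 integer matrix of rank 12; reducing to Smith normal form yields diagonal entries (1,1,1,1,1,1,1,1,1,1,1,2).

Now H_k = ker ∂_k / im ∂_{k+1}, so:

  H_0: rank C_0 − rank ∂_1 = 7 − 6 = 1, and the invariant factors of ∂_1 are all 1, so H_0 = Z.
  H_1: rank ker ∂_1 − rank ∂_2 = (18 − 6) − 12 = 0, and ∂_2 has invariant factor 2 > 1, so H_1 = Z/2Z.
  H_2: rank ker ∂_2 − rank ∂_3 = (12 − 12) − 0 = 0, and there is no ∂_3, so H_2 = 0.

(K is a triangulation of the real projective plane RP^2.)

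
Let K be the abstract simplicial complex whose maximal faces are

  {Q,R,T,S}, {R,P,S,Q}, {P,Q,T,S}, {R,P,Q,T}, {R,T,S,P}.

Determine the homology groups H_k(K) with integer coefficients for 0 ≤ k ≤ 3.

H_0 = Z,  H_1 = 0,  H_2 = 0,  H_3 = Z.

Fix the vertex order P < Q < R < S < T and write every simplex with vertices in increasing order. Then dim K = 3 and the simplices of K are:

  0-simplices (5): P, Q, R, S, T
  1-simplices (10): PQ, PR, PS, PT, QR, QS, QT, RS, RT, ST
  2-simplices (10): PQR, PQS, PQT, PRS, PRT, PST, QRS, QRT, QST, RST
  3-simplices (5): PQRS, PQRT, PQST, PRST, QRST

so the chain groups are C_0 ≅ Z^5, C_1 ≅ Z^10, C_2 ≅ Z^10, C_3 ≅ Z^5.

The boundary map ∂_1: C_1 → C_0 is given by ∂[p,q] = [q] − [p]. For instance
  ∂ST = T − S.
The 5×10 boundary matrix has rank 4 and Smith normal form diag(1,1,1,1).

∂_2: C_2 → C_1 maps a triangle to the signed sum of its edges. For instance
  ∂PRT = RT − PT + PR,
  ∂PQT = QT − PT + PQ.
The 10×10 boundary matrix has rank 6 and Smith normal form diag(1,1,1,1,1,1).

∂_3: C_3 → C_2 sends each 3-simplex σ to the alternating sum Σ_i (−1)^i (σ with its i-th vertex removed). For instance
  ∂PQST = QST − PST + PQT − PQS,
  ∂PRST = RST − PST + PRT − PRS.
The 10×5 boundary matrix has rank 4 and Smith normal form diag(1,1,1,1).

From H_k ≅ ker(∂_k) / im(∂_{k+1}) we obtain:

  H_0: rank C_0 − rank ∂_1 = 5 − 4 = 1, and the invariant factors of ∂_1 are all 1, so H_0 ≅ Z.
  H_1: rank ker ∂_1 − rank ∂_2 = (10 − 4) − 6 = 0, and the invariant factors of ∂_2 are all 1, so H_1 ≅ 0.
  H_2: rank ker ∂_2 − rank ∂_3 = (10 − 6) − 4 = 0, and the invariant factors of ∂_3 are all 1, so H_2 ≅ 0.
  H_3: rank ker ∂_3 − rank ∂_4 = (5 − 4) − 0 = 1, and there is no ∂_4, so H_3 ≅ Z.

As a check, the Euler characteristic is 5 − 10 + 10 − 5 = 0, which agrees with 1 − 0 + 0 − 1 = 0.
(K is a triangulation of the 3-sphere S^3.)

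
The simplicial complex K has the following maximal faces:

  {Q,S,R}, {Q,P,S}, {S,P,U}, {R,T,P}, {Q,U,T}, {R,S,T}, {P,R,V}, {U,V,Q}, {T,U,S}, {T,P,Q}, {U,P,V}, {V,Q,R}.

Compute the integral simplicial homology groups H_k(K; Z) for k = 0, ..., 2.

H_0 = Z,  H_1 = Z_2,  H_2 = 0.

We work with the vertex ordering P < Q < R < S < T < U < V. The simplices of K, each written with vertices in increasing order, are:

  0-simplices (7): P, Q, R, S, T, U, V
  1-simplices (18): PQ, PR, PS, PT, PU, PV, QR, QS, QT, QU, QV, RS, RT, RV, ST, SU, TU, UV
  2-simplices (12): PQS, PQT, PRT, PRV, PSU, PUV, QRS, QRV, QTU, QUV, RST, STU

Hence C_0 ≅ Z^7, C_1 ≅ Z^18, C_2 ≅ Z^12.

∂_1: C_1 → C_0 sends each edge [p,q] (with p < q) to q − p. For instance
  ∂TU = U − T.
The 7×18 boundary matrix has rank 6 and Smith normal form diag(1,1,1,1,1,1).

The boundary map ∂_2: C_2 → C_1 maps a triangle to the signed sum of its edges. For instance
  ∂PRT = RT − PT + PR,
  ∂PQS = QS − PS + PQ.
As a 18×12 matrix over Z this has rank 12, with invariant factors (1,1,1,1,1,1,1,1,1,1,1,2).

Now H_k = ker ∂_k / im ∂_{k+1}, so:

  H_0: rank C_0 − rank ∂_1 = 7 − 6 = 1, and the invariant factors of ∂_1 are all 1, so H_0 = Z.
  H_1: rank ker ∂_1 − rank ∂_2 = (18 − 6) − 12 = 0, and ∂_2 has invariant factor 2 > 1, so H_1 = Z_2.
  H_2: rank ker ∂_2 − rank ∂_3 = (12 − 12) − 0 = 0, and there is no ∂_3, so H_2 = 0.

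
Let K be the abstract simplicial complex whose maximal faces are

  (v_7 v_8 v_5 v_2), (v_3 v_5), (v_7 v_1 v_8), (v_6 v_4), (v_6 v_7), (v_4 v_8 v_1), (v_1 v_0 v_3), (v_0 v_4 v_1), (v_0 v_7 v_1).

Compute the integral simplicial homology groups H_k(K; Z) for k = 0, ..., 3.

Fix the vertex order v_0 < v_1 < v_2 < v_3 < v_4 < v_5 < v_6 < v_7 < v_8 and write every simplex with vertices in increasing order. Then dim K = 3 and the simplices of K are:

  0-simplices (9): [v_0], [v_1], [v_2], [v_3], [v_4], [v_5], [v_6], [v_7], [v_8]
  1-simplices (18): (18 of them)
  2-simplices (9): [v_0,v_1,v_3], [v_0,v_1,v_4], [v_0,v_1,v_7], [v_1,v_4,v_8], [v_1,v_7,v_8], [v_2,v_5,v_7], [v_2,v_5,v_8], [v_2,v_7,v_8], [v_5,v_7,v_8]
  3-simplices (1): [v_2,v_5,v_7,v_8]

Hence C_0 ≅ Z^9, C_1 ≅ Z^18, C_2 ≅ Z^9, C_3 ≅ Z^1.

Boundary ∂_1: C_1 → C_0 is given by ∂[p,q] = [q] − [p]. For instance
  ∂[v_4,v_8] = [v_8] − [v_4].
This gives a 9×18 integer matrix of rank 8; reducing to Smith normal form yields diagonal entries (1,1,1,1,1,1,1,1).

∂_2: C_2 → C_1 maps a triangle to the signed sum of its edges. For instance
  ∂[v_2,v_5,v_7] = [v_5,v_7] − [v_2,v_7] + [v_2,v_5],
  ∂[v_1,v_7,v_8] = [v_7,v_8] − [v_1,v_8] + [v_1,v_7].
As a 18×9 matrix over Z this has rank 8, with invariant factors (1,1,1,1,1,1,1,1).

Boundary ∂_3: C_3 → C_2 sends each 3-simplex σ to the alternating sum Σ_i (−1)^i (σ with its i-th vertex removed). For instance
  ∂[v_2,v_5,v_7,v_8] = [v_5,v_7,v_8] − [v_2,v_7,v_8] + [v_2,v_5,v_8] − [v_2,v_5,v_7].
The 9×1 boundary matrix has rank 1 and Smith normal form diag(1).

Computing H_k = (kernel of ∂_k) / (image of ∂_{k+1}):

  H_0: rank C_0 − rank ∂_1 = 9 − 8 = 1, and the invariant factors of ∂_1 are all 1, so H_0 ≅ Z.
  H_1: rank ker ∂_1 − rank ∂_2 = (18 − 8) − 8 = 2, and the invariant factors of ∂_2 are all 1, so H_1 ≅ Z^2.
  H_2: rank ker ∂_2 − rank ∂_3 = (9 − 8) − 1 = 0, and the invariant factors of ∂_3 are all 1, so H_2 ≅ 0.
  H_3: rank ker ∂_3 − rank ∂_4 = (1 − 1) − 0 = 0, and there is no ∂_4, so H_3 ≅ 0.

As a check, the Euler characteristic is 9 − 18 + 9 − 1 = -1, which agrees with 1 − 2 + 0 − 0 = -1.

H_0 ≅ Z,  H_1 ≅ Z^2,  H_2 = 0,  H_3 = 0.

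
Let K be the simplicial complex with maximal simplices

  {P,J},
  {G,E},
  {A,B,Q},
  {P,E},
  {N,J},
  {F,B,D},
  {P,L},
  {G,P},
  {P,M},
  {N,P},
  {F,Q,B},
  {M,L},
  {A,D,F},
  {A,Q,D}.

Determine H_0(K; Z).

Order the vertices as A < B < D < E < F < G < J < L < M < N < P < Q. Listing each simplex with vertices in this order, K has dimension 2 with simplices:

  0-simplices (12): A, B, D, E, F, G, J, L, M, N, P, Q
  1-simplices (19): AB, AD, AF, AQ, BD, BF, BQ, DF, DQ, EG, EP, FQ, GP, JN, JP, LM, LP, MP, NP
  2-simplices (5): ABQ, ADF, ADQ, BDF, BFQ

giving chain groups C_0 ≅ Z^12, C_1 ≅ Z^19, C_2 ≅ Z^5.

Boundary ∂_1: C_1 → C_0 sends each edge [p,q] (with p < q) to q − p. For instance
  ∂NP = P − N.
The 12×19 boundary matrix has rank 10 and Smith normal form diag(1,1,1,1,1,1,1,1,1,1).

∂_2: C_2 → C_1 sends each 2-simplex [p,q,r] to [q,r] − [p,r] + [p,q]. For instance
  ∂ADF = DF − AF + AD,
  ∂ADQ = DQ − AQ + AD.
As a 19×5 matrix over Z this has rank 5, with invariant factors (1,1,1,1,1).

Now H_k = ker ∂_k / im ∂_{k+1}, so:

  H_0: rank C_0 − rank ∂_1 = 12 − 10 = 2, and the invariant factors of ∂_1 are all 1, so H_0 = Z^2.

H_0 = Z^2.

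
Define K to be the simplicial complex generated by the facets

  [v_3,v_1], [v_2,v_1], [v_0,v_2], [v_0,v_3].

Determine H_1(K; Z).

H_1 = Z.

Take the total order v_0 < v_1 < v_2 < v_3 on the vertex set. Then K (dimension 1) consists of the simplices:

  0-simplices (4): [v_0], [v_1], [v_2], [v_3]
  1-simplices (4): [v_0,v_2], [v_0,v_3], [v_1,v_2], [v_1,v_3]

Hence C_0 ≅ Z^4, C_1 ≅ Z^4.

∂_1: C_1 → C_0 maps an edge to its endpoints' difference, ∂[p,q] = q − p. For instance
  ∂[v_0,v_2] = [v_2] − [v_0].
The 4×4 boundary matrix has rank 3 and Smith normal form diag(1,1,1).

From H_k ≅ ker(∂_k) / im(∂_{k+1}) we obtain:

  H_1: rank ker ∂_1 − rank ∂_2 = (4 − 3) − 0 = 1, and there is no ∂_2, so H_1 ≅ Z.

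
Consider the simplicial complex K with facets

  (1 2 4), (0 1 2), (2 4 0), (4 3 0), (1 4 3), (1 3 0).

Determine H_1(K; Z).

H_1 ≅ 0.

Take the total order 0 < 1 < 2 < 3 < 4 on the vertex set. Then K (dimension 2) consists of the simplices:

  0-simplices (5): [0], [1], [2], [3], [4]
  1-simplices (9): [0,1], [0,2], [0,3], [0,4], [1,2], [1,3], [1,4], [2,4], [3,4]
  2-simplices (6): [0,1,2], [0,1,3], [0,2,4], [0,3,4], [1,2,4], [1,3,4]

Hence C_0 ≅ Z^5, C_1 ≅ Z^9, C_2 ≅ Z^6.

∂_1: C_1 → C_0 maps an edge to its endpoints' difference, ∂[p,q] = q − p.
The resulting 5×9 matrix has rank 4, and its Smith normal form has invariant factors (1,1,1,1).

The boundary map ∂_2: C_2 → C_1 acts by ∂[p,q,r] = [q,r] − [p,r] + [p,q]. For instance
  ∂[0,2,4] = [2,4] − [0,4] + [0,2],
  ∂[1,3,4] = [3,4] − [1,4] + [1,3].
The resulting 9×6 matrix has rank 5, and its Smith normal form has invariant factors (1,1,1,1,1).

Computing H_k = (kernel of ∂_k) / (image of ∂_{k+1}):

  H_1: rank ker ∂_1 − rank ∂_2 = (9 − 4) − 5 = 0, and the invariant factors of ∂_2 are all 1, so H_1 = 0.

(K is a triangulation of the 2-sphere S^2.)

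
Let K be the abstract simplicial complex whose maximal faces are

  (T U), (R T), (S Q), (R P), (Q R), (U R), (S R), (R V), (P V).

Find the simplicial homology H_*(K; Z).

H_0 = Z,  H_1 = Z^3.

Fix the vertex order P < Q < R < S < T < U < V and write every simplex with vertices in increasing order. Then dim K = 1 and the simplices of K are:

  0-simplices (7): P, Q, R, S, T, U, V
  1-simplices (9): PR, PV, QR, QS, RS, RT, RU, RV, TU

Hence C_0 ≅ Z^7, C_1 ≅ Z^9.

Boundary ∂_1: C_1 → C_0 maps an edge to its endpoints' difference, ∂[p,q] = q − p.
The resulting 7×9 matrix has rank 6, and its Smith normal form has invariant factors (1,1,1,1,1,1).

From H_k ≅ ker(∂_k) / im(∂_{k+1}) we obtain:

  H_0: rank C_0 − rank ∂_1 = 7 − 6 = 1, and the invariant factors of ∂_1 are all 1, so H_0 ≅ Z.
  H_1: rank ker ∂_1 − rank ∂_2 = (9 − 6) − 0 = 3, and there is no ∂_2, so H_1 ≅ Z^3.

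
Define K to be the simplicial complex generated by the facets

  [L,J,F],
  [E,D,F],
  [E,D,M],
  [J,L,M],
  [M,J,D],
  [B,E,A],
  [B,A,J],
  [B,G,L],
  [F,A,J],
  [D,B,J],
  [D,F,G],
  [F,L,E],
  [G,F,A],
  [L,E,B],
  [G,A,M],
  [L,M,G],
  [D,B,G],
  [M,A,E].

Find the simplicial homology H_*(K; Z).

H_0 ≅ Z,  H_1 ≅ Z^2,  H_2 ≅ Z.

Fix the vertex order A < B < D < E < F < G < J < L < M and write every simplex with vertices in increasing order. Then dim K = 2 and the simplices of K are:

  0-simplices (9): A, B, D, E, F, G, J, L, M
  1-simplices (27): AB, AE, AF, AG, AJ, AM, BD, BE, BG, BJ, BL, DE, DF, DG, DJ, DM, EF, EL, EM, FG, FJ, FL, GL, GM, JL, JM, LM
  2-simplices (18): ABE, ABJ, AEM, AFG, AFJ, AGM, BDG, BDJ, BEL, BGL, DEF, DEM, DFG, DJM, EFL, FJL, GLM, JLM

giving chain groups C_0 ≅ Z^9, C_1 ≅ Z^27, C_2 ≅ Z^18.

∂_1: C_1 → C_0 maps an edge to its endpoints' difference, ∂[p,q] = q − p. For instance
  ∂AE = E − A.
The 9×27 boundary matrix has rank 8 and Smith normal form diag(1,1,1,1,1,1,1,1).

∂_2: C_2 → C_1 maps a triangle to the signed sum of its edges. For instance
  ∂BDJ = DJ − BJ + BD,
  ∂BEL = EL − BL + BE.
The resulting 27×18 matrix has rank 17, and its Smith normal form has invariant factors (1,1,1,1,1,1,1,1,1,1,1,1,1,1,1,1,1).

Computing H_k = (kernel of ∂_k) / (image of ∂_{k+1}):

  H_0: rank C_0 − rank ∂_1 = 9 − 8 = 1, and the invariant factors of ∂_1 are all 1, so H_0 ≅ Z.
  H_1: rank ker ∂_1 − rank ∂_2 = (27 − 8) − 17 = 2, and the invariant factors of ∂_2 are all 1, so H_1 ≅ Z^2.
  H_2: rank ker ∂_2 − rank ∂_3 = (18 − 17) − 0 = 1, and there is no ∂_3, so H_2 ≅ Z.

As a check, the Euler characteristic is 9 − 27 + 18 = 0, which agrees with 1 − 2 + 1 = 0.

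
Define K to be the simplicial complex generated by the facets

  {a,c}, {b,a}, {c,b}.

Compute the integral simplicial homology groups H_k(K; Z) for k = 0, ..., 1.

Order the vertices as a < b < c. Listing each simplex with vertices in this order, K has dimension 1 with simplices:

  0-simplices (3): a, b, c
  1-simplices (3): ab, ac, bc

so the chain groups are C_0 ≅ Z^3, C_1 ≅ Z^3.

Boundary ∂_1: C_1 → C_0 maps an edge to its endpoints' difference, ∂[p,q] = q − p. For instance
  ∂ac = c − a.
The resulting 3×3 matrix has rank 2, and its Smith normal form has invariant factors (1,1).

Computing H_k = (kernel of ∂_k) / (image of ∂_{k+1}):

  H_0: rank C_0 − rank ∂_1 = 3 − 2 = 1, and the invariant factors of ∂_1 are all 1, so H_0 = Z.
  H_1: rank ker ∂_1 − rank ∂_2 = (3 − 2) − 0 = 1, and there is no ∂_2, so H_1 = Z.

(K is a triangulation of the circle S^1.)

H_0 ≅ Z,  H_1 ≅ Z.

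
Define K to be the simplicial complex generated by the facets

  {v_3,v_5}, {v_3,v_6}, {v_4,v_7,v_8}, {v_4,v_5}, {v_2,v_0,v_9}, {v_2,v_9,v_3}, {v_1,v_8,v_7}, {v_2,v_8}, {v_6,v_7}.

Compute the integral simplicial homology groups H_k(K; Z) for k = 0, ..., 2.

Order the vertices as v_0 < v_1 < v_2 < v_3 < v_4 < v_5 < v_6 < v_7 < v_8 < v_9. Listing each simplex with vertices in this order, K has dimension 2 with simplices:

  0-simplices (10): [v_0], [v_1], [v_2], [v_3], [v_4], [v_5], [v_6], [v_7], [v_8], [v_9]
  1-simplices (15): (15 of them)
  2-simplices (4): [v_0,v_2,v_9], [v_1,v_7,v_8], [v_2,v_3,v_9], [v_4,v_7,v_8]

giving chain groups C_0 ≅ Z^10, C_1 ≅ Z^15, C_2 ≅ Z^4.

∂_1: C_1 → C_0 is given by ∂[p,q] = [q] − [p]. For instance
  ∂[v_2,v_3] = [v_3] − [v_2].
This gives a 10×15 integer matrix of rank 9; reducing to Smith normal form yields diagonal entries (1,1,1,1,1,1,1,1,1).

∂_2: C_2 → C_1 acts by ∂[p,q,r] = [q,r] − [p,r] + [p,q]. For instance
  ∂[v_1,v_7,v_8] = [v_7,v_8] − [v_1,v_8] + [v_1,v_7],
  ∂[v_2,v_3,v_9] = [v_3,v_9] − [v_2,v_9] + [v_2,v_3].
This gives a 15×4 integer matrix of rank 4; reducing to Smith normal form yields diagonal entries (1,1,1,1).

Computing H_k = (kernel of ∂_k) / (image of ∂_{k+1}):

  H_0: rank C_0 − rank ∂_1 = 10 − 9 = 1, and the invariant factors of ∂_1 are all 1, so H_0 ≅ Z.
  H_1: rank ker ∂_1 − rank ∂_2 = (15 − 9) − 4 = 2, and the invariant factors of ∂_2 are all 1, so H_1 ≅ Z^2.
  H_2: rank ker ∂_2 − rank ∂_3 = (4 − 4) − 0 = 0, and there is no ∂_3, so H_2 ≅ 0.

H_0 ≅ Z,  H_1 ≅ Z^2,  H_2 = 0.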